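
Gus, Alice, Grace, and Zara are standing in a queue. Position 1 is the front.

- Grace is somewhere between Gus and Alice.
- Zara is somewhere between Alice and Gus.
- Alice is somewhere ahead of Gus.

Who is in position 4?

Gus

With clue 1, Grace is ruled out for position 4.
With clues 1–2, Zara is ruled out for position 4.
With clues 1–3, Alice is ruled out for position 4.
So position 4 is Gus.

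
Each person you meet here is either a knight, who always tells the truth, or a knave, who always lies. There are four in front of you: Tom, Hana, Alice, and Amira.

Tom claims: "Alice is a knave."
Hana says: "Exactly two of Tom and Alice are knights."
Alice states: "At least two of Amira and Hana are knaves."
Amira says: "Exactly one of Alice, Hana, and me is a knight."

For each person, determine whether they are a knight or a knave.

Consider Tom. Suppose Tom is a knave.
Then no assignment of the remaining roles makes every statement match its speaker's type — contradiction.
So Tom is a knight.
Consider Hana. Suppose Hana is a knight.
Then no assignment of the remaining roles makes every statement match its speaker's type — contradiction.
So Hana is a knave.
Consider Alice. Suppose Alice is a knight.
Then Tom's statement comes out false, contradicting Tom being a knight.
So Alice is a knave.
Consider Amira. Suppose Amira is a knave.
Then Alice's statement comes out true, contradicting Alice being a knave.
So Amira is a knight.

Tom: knight, Hana: knave, Alice: knave, Amira: knight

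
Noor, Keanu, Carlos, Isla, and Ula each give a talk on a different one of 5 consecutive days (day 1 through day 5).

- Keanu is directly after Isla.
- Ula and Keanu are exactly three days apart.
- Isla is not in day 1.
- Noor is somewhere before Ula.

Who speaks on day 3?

With clues 1–2, Keanu and Ula are ruled out for day 3.
With clues 1–4, Isla and Noor are ruled out for day 3.
So day 3 is Carlos.

Carlos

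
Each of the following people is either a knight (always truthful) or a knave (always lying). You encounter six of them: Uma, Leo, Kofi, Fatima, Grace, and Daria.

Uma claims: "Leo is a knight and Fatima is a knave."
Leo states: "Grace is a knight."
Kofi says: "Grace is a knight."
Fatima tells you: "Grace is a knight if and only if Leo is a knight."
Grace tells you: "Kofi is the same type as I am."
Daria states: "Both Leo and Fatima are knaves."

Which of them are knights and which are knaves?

Uma: knave, Leo: knight, Kofi: knight, Fatima: knight, Grace: knight, Daria: knave

Consider Uma. Suppose Uma is a knight.
Then no assignment of the remaining roles makes every statement match its speaker's type — contradiction.
So Uma is a knave.
Consider Leo. Suppose Leo is a knave.
Then no assignment of the remaining roles makes every statement match its speaker's type — contradiction.
So Leo is a knight.
With that fixed, Daria's statement is false, so Daria is a knave.
Consider Kofi. Suppose Kofi is a knave.
Then whichever role Grace has, Grace's statement has the wrong truth value — contradiction.
So Kofi is a knight.
Consider Fatima. Suppose Fatima is a knave.
Then Uma's statement comes out true, contradicting Uma being a knave.
So Fatima is a knight.
Consider Grace. Suppose Grace is a knave.
Then Leo's statement comes out false, contradicting Leo being a knight.
So Grace is a knight.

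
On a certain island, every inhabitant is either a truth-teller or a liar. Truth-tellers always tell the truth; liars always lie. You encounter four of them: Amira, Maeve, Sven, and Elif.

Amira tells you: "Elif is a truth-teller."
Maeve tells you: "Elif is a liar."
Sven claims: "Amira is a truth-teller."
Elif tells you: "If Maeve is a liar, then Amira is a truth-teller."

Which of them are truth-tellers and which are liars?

Amira: truth-teller, Maeve: liar, Sven: truth-teller, Elif: truth-teller

Consider Amira. Suppose Amira is a liar.
Then no assignment of the remaining roles makes every statement match its speaker's type — contradiction.
So Amira is a truth-teller.
With that fixed, Sven's statement is true, so Sven is a truth-teller.
With that fixed, Elif's statement is true, so Elif is a truth-teller.
With that fixed, Maeve's statement is false, so Maeve is a liar.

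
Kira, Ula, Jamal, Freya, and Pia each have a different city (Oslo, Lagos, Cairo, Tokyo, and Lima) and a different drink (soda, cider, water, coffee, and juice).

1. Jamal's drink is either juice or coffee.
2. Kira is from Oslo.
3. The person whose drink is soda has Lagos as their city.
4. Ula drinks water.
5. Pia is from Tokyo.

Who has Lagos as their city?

Freya

With clues 1–2, Kira is impossible for the one with city Lagos.
With clues 1–3, Jamal is impossible for the one with city Lagos.
With clues 1–4, Ula is impossible for the one with city Lagos.
With clues 1–5, Pia is impossible for the one with city Lagos.
That leaves Freya.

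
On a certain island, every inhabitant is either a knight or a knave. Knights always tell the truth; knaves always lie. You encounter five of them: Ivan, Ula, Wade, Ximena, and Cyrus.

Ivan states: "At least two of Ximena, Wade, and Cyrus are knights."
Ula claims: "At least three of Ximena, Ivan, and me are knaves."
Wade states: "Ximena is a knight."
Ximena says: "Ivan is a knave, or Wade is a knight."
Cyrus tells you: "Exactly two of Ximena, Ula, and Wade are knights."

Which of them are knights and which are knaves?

Ivan: knight, Ula: knave, Wade: knight, Ximena: knight, Cyrus: knight

Consider Ivan. Suppose Ivan is a knave.
Then no assignment of the remaining roles makes every statement match its speaker's type — contradiction.
So Ivan is a knight.
With that fixed, Ula's statement is false, so Ula is a knave.
Consider Wade. Suppose Wade is a knave.
Then no assignment of the remaining roles makes every statement match its speaker's type — contradiction.
So Wade is a knight.
With that fixed, Ximena's statement is true, so Ximena is a knight.
With that fixed, Cyrus's statement is true, so Cyrus is a knight.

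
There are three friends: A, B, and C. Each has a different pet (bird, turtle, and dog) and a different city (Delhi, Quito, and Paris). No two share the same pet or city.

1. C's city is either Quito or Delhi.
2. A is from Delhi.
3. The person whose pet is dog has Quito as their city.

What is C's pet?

With clues 1–3, bird and turtle are impossible for C's pet.
That leaves dog.

dog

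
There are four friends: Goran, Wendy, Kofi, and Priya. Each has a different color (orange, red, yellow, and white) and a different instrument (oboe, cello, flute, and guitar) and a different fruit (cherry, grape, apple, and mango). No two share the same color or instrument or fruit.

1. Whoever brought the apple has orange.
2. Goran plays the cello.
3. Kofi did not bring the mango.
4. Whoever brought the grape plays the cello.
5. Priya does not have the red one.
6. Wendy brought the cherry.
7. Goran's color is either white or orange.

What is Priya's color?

With clues 1–5, red is impossible for Priya's color.
With clues 1–6, orange is impossible for Priya's color.
With clues 1–7, white is impossible for Priya's color.
That leaves yellow.

yellow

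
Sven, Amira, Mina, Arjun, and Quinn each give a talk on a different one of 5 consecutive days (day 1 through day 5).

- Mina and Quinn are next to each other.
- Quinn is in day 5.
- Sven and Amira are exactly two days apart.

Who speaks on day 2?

With clues 1–2, Mina and Quinn are ruled out for day 2.
With clues 1–3, Amira and Sven are ruled out for day 2.
So day 2 is Arjun.

Arjun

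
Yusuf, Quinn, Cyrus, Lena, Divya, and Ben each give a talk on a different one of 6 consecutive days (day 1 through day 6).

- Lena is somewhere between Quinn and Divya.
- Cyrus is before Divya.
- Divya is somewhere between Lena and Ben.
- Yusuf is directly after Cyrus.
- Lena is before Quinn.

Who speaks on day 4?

With clues 1–3, Ben and Quinn are ruled out for day 4.
With clues 1–4, Cyrus is ruled out for day 4.
With clues 1–5, Lena and Yusuf are ruled out for day 4.
So day 4 is Divya.

Divya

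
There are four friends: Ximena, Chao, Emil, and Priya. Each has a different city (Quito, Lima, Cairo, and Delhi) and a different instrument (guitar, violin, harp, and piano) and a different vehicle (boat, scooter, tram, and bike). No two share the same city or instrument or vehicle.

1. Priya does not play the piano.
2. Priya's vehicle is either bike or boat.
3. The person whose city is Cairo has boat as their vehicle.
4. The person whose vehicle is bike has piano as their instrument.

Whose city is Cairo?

With clues 1–4, Chao, Emil, and Ximena are impossible for the one with city Cairo.
That leaves Priya.

Priya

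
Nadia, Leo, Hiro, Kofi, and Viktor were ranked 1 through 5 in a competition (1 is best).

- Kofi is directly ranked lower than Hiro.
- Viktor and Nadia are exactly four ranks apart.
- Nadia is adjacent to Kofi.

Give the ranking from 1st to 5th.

Viktor, Leo, Hiro, Kofi, Nadia

From clue 1: Hiro is in {1,2,3,4}.
From clues 1–2: Nadia is in {1,5}.
From clues 1–3: Viktor → rank 1, Leo → rank 2, Hiro → rank 3, Kofi → rank 4, Nadia → rank 5.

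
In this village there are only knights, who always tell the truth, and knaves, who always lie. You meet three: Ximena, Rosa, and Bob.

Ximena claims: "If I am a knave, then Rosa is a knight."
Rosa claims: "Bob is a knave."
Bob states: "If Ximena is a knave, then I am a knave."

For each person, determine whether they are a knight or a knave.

Consider Ximena. Suppose Ximena is a knave.
Then whichever role Bob has, Bob's statement has the wrong truth value — contradiction.
So Ximena is a knight.
With that fixed, Bob's statement is true, so Bob is a knight.
With that fixed, Rosa's statement is false, so Rosa is a knave.

Ximena: knight, Rosa: knave, Bob: knight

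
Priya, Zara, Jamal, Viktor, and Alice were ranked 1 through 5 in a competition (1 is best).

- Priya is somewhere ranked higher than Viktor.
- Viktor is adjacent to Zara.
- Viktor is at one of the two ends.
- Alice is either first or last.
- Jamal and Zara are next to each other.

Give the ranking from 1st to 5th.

From clue 1: Priya is in {1,2,3,4}.
From clues 1–2: Priya is in {1,2,3}.
From clues 1–3: Zara → rank 4, Viktor → rank 5.
From clues 1–4: Alice → rank 1.
From clues 1–5: Priya → rank 2, Jamal → rank 3.

Alice, Priya, Jamal, Zara, Viktor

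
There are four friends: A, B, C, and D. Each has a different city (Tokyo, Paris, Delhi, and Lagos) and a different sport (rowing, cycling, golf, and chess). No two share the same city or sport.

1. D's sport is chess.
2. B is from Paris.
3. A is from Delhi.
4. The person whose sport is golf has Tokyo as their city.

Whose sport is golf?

Clue 1 rules out D for the one with sport golf.
With clues 1–4, A and B are impossible for the one with sport golf.
That leaves C.

C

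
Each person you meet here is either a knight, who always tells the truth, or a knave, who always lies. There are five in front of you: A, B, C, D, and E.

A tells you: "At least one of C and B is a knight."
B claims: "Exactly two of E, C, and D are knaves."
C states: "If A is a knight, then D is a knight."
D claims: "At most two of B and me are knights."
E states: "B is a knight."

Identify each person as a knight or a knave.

Regardless of anyone's role, D's statement is true, so D is a knight.
With that fixed, C's statement is true, so C is a knight.
With that fixed, A's statement is true, so A is a knight.
With that fixed, B's statement is false, so B is a knave.
With that fixed, E's statement is false, so E is a knave.

A: knight, B: knave, C: knight, D: knight, E: knave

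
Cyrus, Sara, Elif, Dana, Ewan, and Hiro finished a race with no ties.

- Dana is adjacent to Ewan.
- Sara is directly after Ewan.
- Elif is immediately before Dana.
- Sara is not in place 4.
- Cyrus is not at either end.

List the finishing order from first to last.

Hiro, Cyrus, Elif, Dana, Ewan, Sara

From clues 1–2: Sara is in {3,4,5,6}.
From clues 1–3: Sara is in {4,5,6}.
From clues 1–4: Sara is in {5,6}.
From clues 1–5: Hiro → place 1, Cyrus → place 2, Elif → place 3, Dana → place 4, Ewan → place 5, Sara → place 6.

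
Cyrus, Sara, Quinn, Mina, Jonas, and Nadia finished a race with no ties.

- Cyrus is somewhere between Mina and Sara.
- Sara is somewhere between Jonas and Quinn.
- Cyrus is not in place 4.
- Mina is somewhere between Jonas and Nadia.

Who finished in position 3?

With clues 1–3, Mina is ruled out for place 3.
With clues 1–4, Jonas, Nadia, Quinn, and Sara are ruled out for place 3.
So place 3 is Cyrus.

Cyrus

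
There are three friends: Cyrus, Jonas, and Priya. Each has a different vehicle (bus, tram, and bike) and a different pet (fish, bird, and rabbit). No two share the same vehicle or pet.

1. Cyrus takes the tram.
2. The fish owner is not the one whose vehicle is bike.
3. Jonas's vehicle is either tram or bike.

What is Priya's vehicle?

Clue 1 rules out tram for Priya's vehicle.
With clues 1–3, bike is impossible for Priya's vehicle.
That leaves bus.

bus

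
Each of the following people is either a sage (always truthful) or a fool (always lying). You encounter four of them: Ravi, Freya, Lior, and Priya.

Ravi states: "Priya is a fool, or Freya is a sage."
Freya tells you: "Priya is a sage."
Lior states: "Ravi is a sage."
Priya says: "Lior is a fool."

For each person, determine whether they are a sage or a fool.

Consider Ravi. Suppose Ravi is a fool.
Then no assignment of the remaining roles makes every statement match its speaker's type — contradiction.
So Ravi is a sage.
With that fixed, Lior's statement is true, so Lior is a sage.
With that fixed, Priya's statement is false, so Priya is a fool.
With that fixed, Freya's statement is false, so Freya is a fool.

Ravi: sage, Freya: fool, Lior: sage, Priya: fool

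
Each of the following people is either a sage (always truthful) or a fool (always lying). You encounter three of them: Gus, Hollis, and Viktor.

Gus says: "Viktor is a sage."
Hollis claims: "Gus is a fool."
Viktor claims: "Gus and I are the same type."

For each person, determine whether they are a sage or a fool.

Consider Gus. Suppose Gus is a fool.
Then whichever role Viktor has, Viktor's statement has the wrong truth value — contradiction.
So Gus is a sage.
With that fixed, Hollis's statement is false, so Hollis is a fool.
Consider Viktor. Suppose Viktor is a fool.
Then Gus's statement comes out false, contradicting Gus being a sage.
So Viktor is a sage.

Gus: sage, Hollis: fool, Viktor: sage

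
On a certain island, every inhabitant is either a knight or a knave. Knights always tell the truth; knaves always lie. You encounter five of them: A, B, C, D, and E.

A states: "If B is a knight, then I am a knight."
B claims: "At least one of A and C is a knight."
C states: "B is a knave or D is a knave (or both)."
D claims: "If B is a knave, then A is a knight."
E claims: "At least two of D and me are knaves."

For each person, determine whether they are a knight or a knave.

Consider A. Suppose A is a knave.
Then no assignment of the remaining roles makes every statement match its speaker's type — contradiction.
So A is a knight.
With that fixed, B's statement is true, so B is a knight.
With that fixed, D's statement is true, so D is a knight.
With that fixed, E's statement is false, so E is a knave.
With that fixed, C's statement is false, so C is a knave.

A: knight, B: knight, C: knave, D: knight, E: knave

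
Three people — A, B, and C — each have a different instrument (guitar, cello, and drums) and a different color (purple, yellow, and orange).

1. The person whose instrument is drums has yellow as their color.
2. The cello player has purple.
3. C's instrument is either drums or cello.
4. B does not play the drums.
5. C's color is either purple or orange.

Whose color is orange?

B

With clues 1–3, C is impossible for the one with color orange.
With clues 1–5, A is impossible for the one with color orange.
That leaves B.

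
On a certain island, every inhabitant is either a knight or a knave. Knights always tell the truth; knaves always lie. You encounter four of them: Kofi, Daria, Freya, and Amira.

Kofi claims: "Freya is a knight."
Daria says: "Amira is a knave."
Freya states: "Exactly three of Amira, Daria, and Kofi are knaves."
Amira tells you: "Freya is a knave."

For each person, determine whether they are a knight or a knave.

Consider Kofi. Suppose Kofi is a knight.
Then no assignment of the remaining roles makes every statement match its speaker's type — contradiction.
So Kofi is a knave.
Consider Daria. Suppose Daria is a knight.
Then no assignment of the remaining roles makes every statement match its speaker's type — contradiction.
So Daria is a knave.
Consider Freya. Suppose Freya is a knight.
Then Kofi's statement comes out true, contradicting Kofi being a knave.
So Freya is a knave.
With that fixed, Amira's statement is true, so Amira is a knight.

Kofi: knave, Daria: knave, Freya: knave, Amira: knight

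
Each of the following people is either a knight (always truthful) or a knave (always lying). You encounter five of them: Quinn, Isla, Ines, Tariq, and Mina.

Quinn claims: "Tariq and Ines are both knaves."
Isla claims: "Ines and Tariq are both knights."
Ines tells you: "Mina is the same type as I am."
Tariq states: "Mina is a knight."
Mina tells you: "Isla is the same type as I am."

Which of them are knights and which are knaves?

Quinn: knave, Isla: knight, Ines: knight, Tariq: knight, Mina: knight

Consider Quinn. Suppose Quinn is a knight.
Then no assignment of the remaining roles makes every statement match its speaker's type — contradiction.
So Quinn is a knave.
Consider Isla. Suppose Isla is a knave.
Then whichever role Mina has, Mina's statement has the wrong truth value — contradiction.
So Isla is a knight.
Consider Ines. Suppose Ines is a knave.
Then Isla's statement comes out false, contradicting Isla being a knight.
So Ines is a knight.
Consider Tariq. Suppose Tariq is a knave.
Then Isla's statement comes out false, contradicting Isla being a knight.
So Tariq is a knight.
Consider Mina. Suppose Mina is a knave.
Then Ines's statement comes out false, contradicting Ines being a knight.
So Mina is a knight.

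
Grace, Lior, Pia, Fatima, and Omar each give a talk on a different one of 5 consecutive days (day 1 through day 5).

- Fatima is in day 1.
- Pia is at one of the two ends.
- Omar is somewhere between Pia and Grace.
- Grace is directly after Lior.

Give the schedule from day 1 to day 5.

Fatima, Lior, Grace, Omar, Pia

From clue 1: Fatima → day 1.
From clues 1–2: Pia → day 5.
From clues 1–3: Grace is in {2,3}.
From clues 1–4: Lior → day 2, Grace → day 3, Omar → day 4.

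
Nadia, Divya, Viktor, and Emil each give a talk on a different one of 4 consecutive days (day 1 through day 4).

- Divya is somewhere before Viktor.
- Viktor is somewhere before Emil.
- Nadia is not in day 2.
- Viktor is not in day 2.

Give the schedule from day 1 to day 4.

Nadia, Divya, Viktor, Emil

From clue 1: Divya is in {1,2,3}.
From clues 1–2: Divya is in {1,2}.
From clues 1–4: Nadia → day 1, Divya → day 2, Viktor → day 3, Emil → day 4.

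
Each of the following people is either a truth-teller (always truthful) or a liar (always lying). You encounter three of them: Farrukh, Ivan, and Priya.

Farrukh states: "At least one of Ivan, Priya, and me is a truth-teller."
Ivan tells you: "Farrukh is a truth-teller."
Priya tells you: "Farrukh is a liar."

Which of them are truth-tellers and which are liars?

Farrukh: truth-teller, Ivan: truth-teller, Priya: liar

Consider Farrukh. Suppose Farrukh is a liar.
Then no assignment of the remaining roles makes every statement match its speaker's type — contradiction.
So Farrukh is a truth-teller.
With that fixed, Ivan's statement is true, so Ivan is a truth-teller.
With that fixed, Priya's statement is false, so Priya is a liar.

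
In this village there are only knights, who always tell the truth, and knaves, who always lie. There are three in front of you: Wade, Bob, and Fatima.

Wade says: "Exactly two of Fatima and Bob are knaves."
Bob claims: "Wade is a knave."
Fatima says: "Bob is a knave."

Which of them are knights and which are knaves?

Wade: knave, Bob: knight, Fatima: knave

Consider Wade. Suppose Wade is a knight.
Then no assignment of the remaining roles makes every statement match its speaker's type — contradiction.
So Wade is a knave.
With that fixed, Bob's statement is true, so Bob is a knight.
With that fixed, Fatima's statement is false, so Fatima is a knave.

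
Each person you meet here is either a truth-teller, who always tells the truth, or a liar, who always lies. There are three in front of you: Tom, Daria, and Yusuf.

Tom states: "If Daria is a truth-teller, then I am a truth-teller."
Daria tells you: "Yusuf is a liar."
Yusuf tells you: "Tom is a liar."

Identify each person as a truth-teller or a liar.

Tom: truth-teller, Daria: truth-teller, Yusuf: liar

Consider Tom. Suppose Tom is a liar.
Then no assignment of the remaining roles makes every statement match its speaker's type — contradiction.
So Tom is a truth-teller.
With that fixed, Yusuf's statement is false, so Yusuf is a liar.
With that fixed, Daria's statement is true, so Daria is a truth-teller.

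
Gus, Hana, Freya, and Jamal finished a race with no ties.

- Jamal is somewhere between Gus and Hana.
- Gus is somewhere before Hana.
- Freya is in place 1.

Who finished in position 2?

With clues 1–2, Hana is ruled out for place 2.
With clues 1–3, Freya and Jamal are ruled out for place 2.
So place 2 is Gus.

Gus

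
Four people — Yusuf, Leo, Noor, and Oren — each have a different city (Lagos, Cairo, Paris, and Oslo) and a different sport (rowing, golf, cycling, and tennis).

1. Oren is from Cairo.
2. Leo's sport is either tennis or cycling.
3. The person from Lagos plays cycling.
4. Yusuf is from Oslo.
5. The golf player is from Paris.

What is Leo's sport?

cycling

With clues 1–2, golf and rowing are impossible for Leo's sport.
With clues 1–5, tennis is impossible for Leo's sport.
That leaves cycling.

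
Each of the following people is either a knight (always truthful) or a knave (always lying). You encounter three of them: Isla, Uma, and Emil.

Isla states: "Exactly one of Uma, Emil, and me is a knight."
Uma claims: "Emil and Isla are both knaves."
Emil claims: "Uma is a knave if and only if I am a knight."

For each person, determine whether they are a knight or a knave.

Isla: knight, Uma: knave, Emil: knave

Consider Isla. Suppose Isla is a knave.
Then no assignment of the remaining roles makes every statement match its speaker's type — contradiction.
So Isla is a knight.
With that fixed, Uma's statement is false, so Uma is a knave.
Consider Emil. Suppose Emil is a knight.
Then Isla's statement comes out false, contradicting Isla being a knight.
So Emil is a knave.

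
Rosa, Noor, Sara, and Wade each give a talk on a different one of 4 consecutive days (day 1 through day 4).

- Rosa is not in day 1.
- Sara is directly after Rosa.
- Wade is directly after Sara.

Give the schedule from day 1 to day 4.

From clue 1: Rosa is in {2,3,4}.
From clues 1–2: Rosa is in {2,3}.
From clues 1–3: Noor → day 1, Rosa → day 2, Sara → day 3, Wade → day 4.

Noor, Rosa, Sara, Wade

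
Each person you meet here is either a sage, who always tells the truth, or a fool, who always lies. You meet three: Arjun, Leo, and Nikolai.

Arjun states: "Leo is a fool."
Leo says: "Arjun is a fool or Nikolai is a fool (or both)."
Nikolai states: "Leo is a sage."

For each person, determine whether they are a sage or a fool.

Consider Arjun. Suppose Arjun is a sage.
Then no assignment of the remaining roles makes every statement match its speaker's type — contradiction.
So Arjun is a fool.
With that fixed, Leo's statement is true, so Leo is a sage.
With that fixed, Nikolai's statement is true, so Nikolai is a sage.

Arjun: fool, Leo: sage, Nikolai: sage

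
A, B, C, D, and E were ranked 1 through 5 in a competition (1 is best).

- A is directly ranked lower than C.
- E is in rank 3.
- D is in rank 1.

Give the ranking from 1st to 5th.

From clue 1: A is in {2,3,4,5}.
From clues 1–2: E → rank 3.
From clues 1–3: D → rank 1, B → rank 2, C → rank 4, A → rank 5.

D, B, E, C, A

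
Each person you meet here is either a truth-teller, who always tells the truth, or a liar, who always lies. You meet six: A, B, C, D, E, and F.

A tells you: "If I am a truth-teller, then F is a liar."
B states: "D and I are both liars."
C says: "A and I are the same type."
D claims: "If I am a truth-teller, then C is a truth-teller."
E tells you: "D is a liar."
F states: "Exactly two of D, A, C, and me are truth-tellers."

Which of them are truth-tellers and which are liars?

Consider A. Suppose A is a liar.
Then A's own statement would have to be false, but it can't be — contradiction.
So A is a truth-teller.
Consider B. Suppose B is a truth-teller.
Then B's own statement would have to be true, but it can't be — contradiction.
So B is a liar.
Consider C. Suppose C is a liar.
Then whichever role D has, D's statement has the wrong truth value — contradiction.
So C is a truth-teller.
With that fixed, D's statement is true, so D is a truth-teller.
With that fixed, E's statement is false, so E is a liar.
With that fixed, F's statement is false, so F is a liar.

A: truth-teller, B: liar, C: truth-teller, D: truth-teller, E: liar, F: liar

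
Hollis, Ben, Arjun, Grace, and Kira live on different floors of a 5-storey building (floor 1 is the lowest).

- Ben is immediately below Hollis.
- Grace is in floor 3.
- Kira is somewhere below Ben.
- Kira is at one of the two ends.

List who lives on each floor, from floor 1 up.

From clue 1: Hollis is in {2,3,4,5}.
From clues 1–2: Grace → floor 3.
From clues 1–3: Ben → floor 4, Hollis → floor 5.
From clues 1–4: Kira → floor 1, Arjun → floor 2.

Kira, Arjun, Grace, Ben, Hollis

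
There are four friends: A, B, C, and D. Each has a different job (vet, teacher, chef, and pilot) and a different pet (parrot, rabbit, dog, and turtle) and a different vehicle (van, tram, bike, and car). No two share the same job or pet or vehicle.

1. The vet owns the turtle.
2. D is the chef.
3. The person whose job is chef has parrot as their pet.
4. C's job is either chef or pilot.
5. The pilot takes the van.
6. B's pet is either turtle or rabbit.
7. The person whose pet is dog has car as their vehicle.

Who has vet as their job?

With clues 1–2, D is impossible for the one with job vet.
With clues 1–4, C is impossible for the one with job vet.
With clues 1–7, A is impossible for the one with job vet.
That leaves B.

B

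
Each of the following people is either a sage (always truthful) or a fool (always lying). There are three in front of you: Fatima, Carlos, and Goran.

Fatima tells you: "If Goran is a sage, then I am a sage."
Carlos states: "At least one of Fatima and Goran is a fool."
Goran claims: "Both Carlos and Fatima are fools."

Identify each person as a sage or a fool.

Fatima: sage, Carlos: sage, Goran: fool

Consider Fatima. Suppose Fatima is a fool.
Then no assignment of the remaining roles makes every statement match its speaker's type — contradiction.
So Fatima is a sage.
With that fixed, Goran's statement is false, so Goran is a fool.
With that fixed, Carlos's statement is true, so Carlos is a sage.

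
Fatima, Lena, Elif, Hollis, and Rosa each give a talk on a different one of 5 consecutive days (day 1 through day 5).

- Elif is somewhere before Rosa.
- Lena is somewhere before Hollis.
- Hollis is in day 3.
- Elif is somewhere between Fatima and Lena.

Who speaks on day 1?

Lena

With clue 1, Rosa is ruled out for day 1.
With clues 1–2, Hollis is ruled out for day 1.
With clues 1–4, Elif and Fatima are ruled out for day 1.
So day 1 is Lena.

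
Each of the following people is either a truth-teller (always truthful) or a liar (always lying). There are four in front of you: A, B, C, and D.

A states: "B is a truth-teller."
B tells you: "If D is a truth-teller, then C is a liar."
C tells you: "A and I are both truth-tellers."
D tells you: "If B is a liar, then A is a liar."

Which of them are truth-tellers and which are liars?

Consider A. Suppose A is a liar.
Then no assignment of the remaining roles makes every statement match its speaker's type — contradiction.
So A is a truth-teller.
Consider B. Suppose B is a liar.
Then A's statement comes out false, contradicting A being a truth-teller.
So B is a truth-teller.
With that fixed, D's statement is true, so D is a truth-teller.
Consider C. Suppose C is a truth-teller.
Then B's statement comes out false, contradicting B being a truth-teller.
So C is a liar.

A: truth-teller, B: truth-teller, C: liar, D: truth-teller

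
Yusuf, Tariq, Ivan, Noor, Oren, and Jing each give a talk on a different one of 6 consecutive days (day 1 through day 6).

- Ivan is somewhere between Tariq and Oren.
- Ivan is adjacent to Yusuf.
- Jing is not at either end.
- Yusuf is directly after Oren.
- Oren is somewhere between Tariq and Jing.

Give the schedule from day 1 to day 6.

Noor, Jing, Oren, Yusuf, Ivan, Tariq

From clue 1: Ivan is in {2,3,4,5}.
From clues 1–2: Yusuf is in {2,3,4,5}.
From clues 1–4: Yusuf is in {2,3,4}.
From clues 1–5: Noor → day 1, Jing → day 2, Oren → day 3, Yusuf → day 4, Ivan → day 5, Tariq → day 6.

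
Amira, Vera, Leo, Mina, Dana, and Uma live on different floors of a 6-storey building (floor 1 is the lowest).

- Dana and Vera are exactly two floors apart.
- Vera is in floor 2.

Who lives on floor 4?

Dana

With clues 1–2, Amira, Leo, Mina, Uma, and Vera are ruled out for floor 4.
So floor 4 is Dana.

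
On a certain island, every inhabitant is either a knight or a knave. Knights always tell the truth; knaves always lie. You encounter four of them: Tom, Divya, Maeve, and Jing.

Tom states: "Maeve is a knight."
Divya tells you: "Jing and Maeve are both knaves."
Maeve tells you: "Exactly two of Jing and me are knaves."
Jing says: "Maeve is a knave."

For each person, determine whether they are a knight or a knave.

Tom: knave, Divya: knave, Maeve: knave, Jing: knight

Consider Tom. Suppose Tom is a knight.
Then no assignment of the remaining roles makes every statement match its speaker's type — contradiction.
So Tom is a knave.
Consider Divya. Suppose Divya is a knight.
Then no assignment of the remaining roles makes every statement match its speaker's type — contradiction.
So Divya is a knave.
Consider Maeve. Suppose Maeve is a knight.
Then Tom's statement comes out true, contradicting Tom being a knave.
So Maeve is a knave.
With that fixed, Jing's statement is true, so Jing is a knight.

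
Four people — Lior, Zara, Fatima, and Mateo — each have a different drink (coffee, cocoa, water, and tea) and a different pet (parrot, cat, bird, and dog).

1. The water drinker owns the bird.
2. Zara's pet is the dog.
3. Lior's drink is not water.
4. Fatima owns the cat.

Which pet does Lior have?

With clues 1–2, dog is impossible for Lior's pet.
With clues 1–3, bird is impossible for Lior's pet.
With clues 1–4, cat is impossible for Lior's pet.
That leaves parrot.

parrot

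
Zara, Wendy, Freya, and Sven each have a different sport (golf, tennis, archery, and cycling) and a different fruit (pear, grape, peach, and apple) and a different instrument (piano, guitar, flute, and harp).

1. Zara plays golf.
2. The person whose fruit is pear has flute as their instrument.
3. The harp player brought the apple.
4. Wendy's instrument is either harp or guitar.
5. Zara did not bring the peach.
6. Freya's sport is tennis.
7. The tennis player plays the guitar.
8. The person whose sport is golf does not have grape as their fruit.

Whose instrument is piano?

Sven

With clues 1–4, Wendy is impossible for the one with instrument piano.
With clues 1–7, Freya is impossible for the one with instrument piano.
With clues 1–8, Zara is impossible for the one with instrument piano.
That leaves Sven.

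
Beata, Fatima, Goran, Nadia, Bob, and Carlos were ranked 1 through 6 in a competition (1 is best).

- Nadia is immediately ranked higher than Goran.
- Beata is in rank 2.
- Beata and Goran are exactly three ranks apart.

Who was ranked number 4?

With clues 1–2, Beata is ruled out for rank 4.
With clues 1–3, Bob, Carlos, Fatima, and Goran are ruled out for rank 4.
So rank 4 is Nadia.

Nadia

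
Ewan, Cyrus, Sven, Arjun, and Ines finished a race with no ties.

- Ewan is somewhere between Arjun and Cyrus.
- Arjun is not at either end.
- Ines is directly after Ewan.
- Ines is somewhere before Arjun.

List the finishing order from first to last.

From clue 1: Ewan is in {2,3,4}.
From clues 1–3: Ewan is in {2,3}.
From clues 1–4: Cyrus → place 1, Ewan → place 2, Ines → place 3, Arjun → place 4, Sven → place 5.

Cyrus, Ewan, Ines, Arjun, Sven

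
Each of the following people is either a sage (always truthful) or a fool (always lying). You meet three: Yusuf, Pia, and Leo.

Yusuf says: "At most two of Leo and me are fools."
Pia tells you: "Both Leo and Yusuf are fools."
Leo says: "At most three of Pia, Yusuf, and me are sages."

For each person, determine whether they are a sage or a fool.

Yusuf: sage, Pia: fool, Leo: sage

Regardless of anyone's role, Yusuf's statement is true, so Yusuf is a sage.
With that fixed, Pia's statement is false, so Pia is a fool.
With that fixed, Leo's statement is true, so Leo is a sage.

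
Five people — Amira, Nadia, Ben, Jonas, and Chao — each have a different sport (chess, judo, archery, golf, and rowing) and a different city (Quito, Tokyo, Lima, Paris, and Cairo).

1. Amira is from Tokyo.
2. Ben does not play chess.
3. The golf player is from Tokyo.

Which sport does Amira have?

golf

With clues 1–3, archery, chess, judo, and rowing are impossible for Amira's sport.
That leaves golf.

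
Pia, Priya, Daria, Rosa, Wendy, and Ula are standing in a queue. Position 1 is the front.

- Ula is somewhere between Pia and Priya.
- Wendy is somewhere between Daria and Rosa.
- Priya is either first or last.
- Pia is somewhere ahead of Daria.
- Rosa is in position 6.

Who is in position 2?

Ula

With clues 1–3, Priya is ruled out for position 2.
With clues 1–5, Daria, Pia, Rosa, and Wendy are ruled out for position 2.
So position 2 is Ula.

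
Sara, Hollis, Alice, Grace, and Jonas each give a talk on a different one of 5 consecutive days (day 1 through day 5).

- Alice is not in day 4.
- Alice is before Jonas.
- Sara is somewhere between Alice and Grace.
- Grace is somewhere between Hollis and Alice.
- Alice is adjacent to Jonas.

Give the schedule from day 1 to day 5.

Alice, Jonas, Sara, Grace, Hollis

From clue 1: Alice is in {1,2,3,5}.
From clues 1–2: Alice is in {1,2,3}.
From clues 1–3: Sara is in {2,3,4}.
From clues 1–4: Alice → day 1.
From clues 1–5: Jonas → day 2, Sara → day 3, Grace → day 4, Hollis → day 5.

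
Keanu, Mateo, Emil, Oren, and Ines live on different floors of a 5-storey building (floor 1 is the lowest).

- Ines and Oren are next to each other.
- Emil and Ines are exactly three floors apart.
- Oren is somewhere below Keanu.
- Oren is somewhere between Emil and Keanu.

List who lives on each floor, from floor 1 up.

Emil, Mateo, Oren, Ines, Keanu

From clues 1–2: Emil is in {1,2,4,5}.
From clues 1–3: Keanu is in {3,4,5}.
From clues 1–4: Emil → floor 1, Mateo → floor 2, Oren → floor 3, Ines → floor 4, Keanu → floor 5.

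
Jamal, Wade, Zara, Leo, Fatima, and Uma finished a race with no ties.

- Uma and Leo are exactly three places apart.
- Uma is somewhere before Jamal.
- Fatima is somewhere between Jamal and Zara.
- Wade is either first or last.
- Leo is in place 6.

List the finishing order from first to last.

From clues 1–2: Jamal is in {2,3,4,5,6}.
From clues 1–3: Fatima is in {2,3,4,5}.
From clues 1–4: Wade is in {1,6}.
From clues 1–5: Wade → place 1, Zara → place 2, Uma → place 3, Fatima → place 4, Jamal → place 5, Leo → place 6.

Wade, Zara, Uma, Fatima, Jamal, Leo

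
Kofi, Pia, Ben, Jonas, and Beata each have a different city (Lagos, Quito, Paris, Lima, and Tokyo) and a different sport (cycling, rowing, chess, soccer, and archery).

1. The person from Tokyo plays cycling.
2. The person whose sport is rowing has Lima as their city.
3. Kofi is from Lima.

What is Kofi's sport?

rowing

With clues 1–3, archery, chess, cycling, and soccer are impossible for Kofi's sport.
That leaves rowing.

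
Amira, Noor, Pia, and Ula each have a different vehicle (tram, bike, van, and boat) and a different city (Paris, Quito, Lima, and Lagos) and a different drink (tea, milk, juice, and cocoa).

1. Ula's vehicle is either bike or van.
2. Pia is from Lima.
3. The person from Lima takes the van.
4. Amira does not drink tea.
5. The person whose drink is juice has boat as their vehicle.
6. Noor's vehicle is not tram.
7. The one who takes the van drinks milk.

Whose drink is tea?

Ula

With clues 1–4, Amira is impossible for the one with drink tea.
With clues 1–6, Noor is impossible for the one with drink tea.
With clues 1–7, Pia is impossible for the one with drink tea.
That leaves Ula.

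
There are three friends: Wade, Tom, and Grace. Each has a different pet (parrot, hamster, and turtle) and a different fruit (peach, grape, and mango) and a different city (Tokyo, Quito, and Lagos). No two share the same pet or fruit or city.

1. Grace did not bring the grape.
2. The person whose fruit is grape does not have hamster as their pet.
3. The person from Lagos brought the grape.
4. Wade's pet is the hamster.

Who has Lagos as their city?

Tom

With clues 1–3, Grace is impossible for the one with city Lagos.
With clues 1–4, Wade is impossible for the one with city Lagos.
That leaves Tom.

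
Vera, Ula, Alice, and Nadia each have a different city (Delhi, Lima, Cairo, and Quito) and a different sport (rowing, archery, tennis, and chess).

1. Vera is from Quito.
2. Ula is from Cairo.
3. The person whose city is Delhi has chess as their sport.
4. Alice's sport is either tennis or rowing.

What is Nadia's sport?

With clues 1–4, archery, rowing, and tennis are impossible for Nadia's sport.
That leaves chess.

chess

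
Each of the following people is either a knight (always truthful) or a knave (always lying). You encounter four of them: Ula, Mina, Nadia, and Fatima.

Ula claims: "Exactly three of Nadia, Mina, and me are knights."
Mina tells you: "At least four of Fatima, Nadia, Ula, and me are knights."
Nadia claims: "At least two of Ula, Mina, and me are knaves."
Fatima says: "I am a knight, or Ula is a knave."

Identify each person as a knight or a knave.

Ula: knave, Mina: knave, Nadia: knight, Fatima: knight

Consider Ula. Suppose Ula is a knight.
Then no assignment of the remaining roles makes every statement match its speaker's type — contradiction.
So Ula is a knave.
With that fixed, Mina's statement is false, so Mina is a knave.
With that fixed, Nadia's statement is true, so Nadia is a knight.
With that fixed, Fatima's statement is true, so Fatima is a knight.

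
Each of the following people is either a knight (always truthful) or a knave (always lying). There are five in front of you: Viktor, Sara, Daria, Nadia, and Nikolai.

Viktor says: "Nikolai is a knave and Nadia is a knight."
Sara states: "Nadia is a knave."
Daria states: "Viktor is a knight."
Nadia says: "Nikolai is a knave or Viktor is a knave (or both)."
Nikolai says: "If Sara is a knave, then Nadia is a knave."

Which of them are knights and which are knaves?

Consider Viktor. Suppose Viktor is a knave.
Then no assignment of the remaining roles makes every statement match its speaker's type — contradiction.
So Viktor is a knight.
With that fixed, Daria's statement is true, so Daria is a knight.
Consider Sara. Suppose Sara is a knight.
Then no assignment of the remaining roles makes every statement match its speaker's type — contradiction.
So Sara is a knave.
Consider Nadia. Suppose Nadia is a knave.
Then Viktor's statement comes out false, contradicting Viktor being a knight.
So Nadia is a knight.
With that fixed, Nikolai's statement is false, so Nikolai is a knave.

Viktor: knight, Sara: knave, Daria: knight, Nadia: knight, Nikolai: knave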